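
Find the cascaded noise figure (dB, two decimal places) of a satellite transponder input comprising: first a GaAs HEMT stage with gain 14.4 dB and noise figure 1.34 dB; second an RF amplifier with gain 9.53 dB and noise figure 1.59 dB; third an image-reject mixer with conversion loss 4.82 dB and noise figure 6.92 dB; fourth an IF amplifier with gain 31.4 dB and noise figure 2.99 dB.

Convert to linear (a loss of L dB is a gain of −L dB): F_i = 10^(NF_i/10), G_i = 10^(G_i,dB/10)
  Stage 1: F_1 = 10^(1.34/10) = 1.361, G_1 = 10^(14.4/10) = 27.54
  Stage 2: F_2 = 10^(1.59/10) = 1.442, G_2 = 10^(9.53/10) = 8.974
  Stage 3: F_3 = 10^(6.92/10) = 4.920, G_3 = 10^(−4.82/10) = 0.3296
  Stage 4: F_4 = 10^(2.99/10) = 1.991, G_4 = 10^(31.4/10) = 1380
Friis cascade:
  F = 1.361 + (1.442 − 1)/27.54 + (4.920 − 1)/247.2 + (1.991 − 1)/81.47 = 1.406
NF = 10 log₁₀(1.406) = 1.48 dB

1.48 dB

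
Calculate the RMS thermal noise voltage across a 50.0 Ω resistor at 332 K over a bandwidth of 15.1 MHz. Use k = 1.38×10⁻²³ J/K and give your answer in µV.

V_n = √(4kTRB)
4kTRB = 4 × 1.38×10⁻²³ × 332 × 5.00×10¹ × 1.51×10⁷ = 1.38×10⁻¹¹ V²
V_n = √(1.38×10⁻¹¹) = 3.72×10⁻⁶ V = 3.72 µV

3.72 µV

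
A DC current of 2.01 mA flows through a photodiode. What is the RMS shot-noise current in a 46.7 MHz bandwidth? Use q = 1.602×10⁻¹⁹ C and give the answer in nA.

I_n = √(2qI·B)
2qI·B = 2 × 1.602×10⁻¹⁹ × 2.01×10⁻³ × 4.67×10⁷ = 3.01×10⁻¹⁴ A²
I_n = √(3.01×10⁻¹⁴) = 1.73×10⁻⁷ A = 173 nA

173 nA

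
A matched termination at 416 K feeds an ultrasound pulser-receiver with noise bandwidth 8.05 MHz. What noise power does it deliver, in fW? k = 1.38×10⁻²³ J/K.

P_n = kTB = 1.38×10⁻²³ × 416 × 8.05×10⁶ = 4.62×10⁻¹⁴ W = 46.2 fW

46.2 fW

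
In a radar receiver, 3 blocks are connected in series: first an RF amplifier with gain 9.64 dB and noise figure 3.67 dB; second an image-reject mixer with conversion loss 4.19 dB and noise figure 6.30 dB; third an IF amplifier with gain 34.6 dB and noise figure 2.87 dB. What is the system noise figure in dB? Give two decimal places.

4.70 dB

Convert to linear (a loss of L dB is a gain of −L dB): F_i = 10^(NF_i/10), G_i = 10^(G_i,dB/10)
  Stage 1: F_1 = 10^(3.67/10) = 2.328, G_1 = 10^(9.64/10) = 9.204
  Stage 2: F_2 = 10^(6.30/10) = 4.266, G_2 = 10^(−4.19/10) = 0.3811
  Stage 3: F_3 = 10^(2.87/10) = 1.936, G_3 = 10^(34.6/10) = 2884
Friis cascade:
  F = 2.328 + (4.266 − 1)/9.204 + (1.936 − 1)/3.508 = 2.950
NF = 10 log₁₀(2.950) = 4.70 dB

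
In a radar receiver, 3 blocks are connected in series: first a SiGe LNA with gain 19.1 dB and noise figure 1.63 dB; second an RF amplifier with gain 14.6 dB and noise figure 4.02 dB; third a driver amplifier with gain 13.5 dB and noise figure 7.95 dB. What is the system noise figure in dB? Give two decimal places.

Convert to linear (a loss of L dB is a gain of −L dB): F_i = 10^(NF_i/10), G_i = 10^(G_i,dB/10)
  Stage 1: F_1 = 10^(1.63/10) = 1.455, G_1 = 10^(19.1/10) = 81.28
  Stage 2: F_2 = 10^(4.02/10) = 2.523, G_2 = 10^(14.6/10) = 28.84
  Stage 3: F_3 = 10^(7.95/10) = 6.237, G_3 = 10^(13.5/10) = 22.39
Friis cascade:
  F = 1.455 + (2.523 − 1)/81.28 + (6.237 − 1)/2344 = 1.476
NF = 10 log₁₀(1.476) = 1.69 dB

1.69 dB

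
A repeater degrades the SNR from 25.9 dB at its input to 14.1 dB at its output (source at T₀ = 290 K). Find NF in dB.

11.8 dB

NF (dB) = SNR_in(dB) − SNR_out(dB) when the source is at T₀
NF = 25.9 − 14.1 = 11.8 dB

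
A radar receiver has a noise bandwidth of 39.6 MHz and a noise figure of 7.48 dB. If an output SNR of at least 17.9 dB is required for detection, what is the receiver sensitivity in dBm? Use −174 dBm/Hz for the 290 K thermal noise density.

Sensitivity = −174 + 10 log₁₀(B) + NF + SNR_min
= −174 + 75.98 + 7.48 + 17.9
= −72.64 dBm → −72.6 dBm

−72.6 dBm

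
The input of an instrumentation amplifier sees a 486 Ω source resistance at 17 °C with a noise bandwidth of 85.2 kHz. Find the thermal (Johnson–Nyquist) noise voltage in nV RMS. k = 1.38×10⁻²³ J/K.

T = 17 °C + 273.15 = 290.15 K
V_n = √(4kTRB)
4kTRB = 4 × 1.38×10⁻²³ × 290.15 × 4.86×10² × 8.52×10⁴ = 6.63×10⁻¹³ V²
V_n = √(6.63×10⁻¹³) = 8.14×10⁻⁷ V = 814 nV

814 nV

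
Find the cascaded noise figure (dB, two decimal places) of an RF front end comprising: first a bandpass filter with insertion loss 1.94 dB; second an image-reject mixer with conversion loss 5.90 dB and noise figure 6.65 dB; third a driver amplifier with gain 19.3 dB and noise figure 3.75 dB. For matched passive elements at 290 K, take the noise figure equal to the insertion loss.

Convert to linear (a loss of L dB is a gain of −L dB): F_i = 10^(NF_i/10), G_i = 10^(G_i,dB/10)
  Stage 1: F_1 = 10^(1.94/10) = 1.563, G_1 = 10^(−1.94/10) = 0.6397
  Stage 2: F_2 = 10^(6.65/10) = 4.624, G_2 = 10^(−5.90/10) = 0.2570
  Stage 3: F_3 = 10^(3.75/10) = 2.371, G_3 = 10^(19.3/10) = 85.11
Friis cascade:
  F = 1.563 + (4.624 − 1)/0.6397 + (2.371 − 1)/0.1644 = 15.57
NF = 10 log₁₀(15.57) = 11.92 dB

11.92 dB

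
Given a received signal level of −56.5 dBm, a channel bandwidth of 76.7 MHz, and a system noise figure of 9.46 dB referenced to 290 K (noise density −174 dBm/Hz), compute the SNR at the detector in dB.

Noise floor: N = −174 + 10 log₁₀(B) + NF
10 log₁₀(7.67×10⁷) = 78.85 dB
N = −174 + 78.85 + 9.46 = −85.69 dBm
SNR = P_sig − N = −56.5 − (−85.69) = 29.19 dB → 29.2 dB

29.2 dB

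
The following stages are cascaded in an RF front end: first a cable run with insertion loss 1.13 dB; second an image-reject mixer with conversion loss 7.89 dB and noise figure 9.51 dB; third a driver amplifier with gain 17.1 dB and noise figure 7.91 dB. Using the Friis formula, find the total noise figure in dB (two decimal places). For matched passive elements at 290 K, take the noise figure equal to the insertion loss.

17.24 dB

Convert to linear (a loss of L dB is a gain of −L dB): F_i = 10^(NF_i/10), G_i = 10^(G_i,dB/10)
  Stage 1: F_1 = 10^(1.13/10) = 1.297, G_1 = 10^(−1.13/10) = 0.7709
  Stage 2: F_2 = 10^(9.51/10) = 8.933, G_2 = 10^(−7.89/10) = 0.1626
  Stage 3: F_3 = 10^(7.91/10) = 6.180, G_3 = 10^(17.1/10) = 51.29
Friis cascade:
  F = 1.297 + (8.933 − 1)/0.7709 + (6.180 − 1)/0.1253 = 52.93
NF = 10 log₁₀(52.93) = 17.24 dB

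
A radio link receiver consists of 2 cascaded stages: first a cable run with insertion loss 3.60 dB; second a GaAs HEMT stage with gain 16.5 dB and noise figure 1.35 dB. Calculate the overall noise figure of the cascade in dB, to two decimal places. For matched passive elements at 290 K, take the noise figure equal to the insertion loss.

Convert to linear (a loss of L dB is a gain of −L dB): F_i = 10^(NF_i/10), G_i = 10^(G_i,dB/10)
  Stage 1: F_1 = 10^(3.60/10) = 2.291, G_1 = 10^(−3.60/10) = 0.4365
  Stage 2: F_2 = 10^(1.35/10) = 1.365, G_2 = 10^(16.5/10) = 44.67
Friis cascade:
  F = 2.291 + (1.365 − 1)/0.4365 = 3.126
NF = 10 log₁₀(3.126) = 4.95 dB

4.95 dB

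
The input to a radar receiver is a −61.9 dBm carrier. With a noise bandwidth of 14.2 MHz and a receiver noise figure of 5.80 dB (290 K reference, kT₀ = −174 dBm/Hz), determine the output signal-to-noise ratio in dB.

Noise floor: N = −174 + 10 log₁₀(B) + NF
10 log₁₀(1.42×10⁷) = 71.52 dB
N = −174 + 71.52 + 5.80 = −96.68 dBm
SNR = P_sig − N = −61.9 − (−96.68) = 34.78 dB → 34.8 dB

34.8 dB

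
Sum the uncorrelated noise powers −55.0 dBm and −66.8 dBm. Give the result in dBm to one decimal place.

−54.7 dBm

Convert to linear, add, convert back:
P₁ = 3.16×10⁻⁹ W, P₂ = 2.09×10⁻¹⁰ W
P_tot = 3.37×10⁻⁹ W → 10 log₁₀(P_tot / 10⁻³) = −54.7 dBm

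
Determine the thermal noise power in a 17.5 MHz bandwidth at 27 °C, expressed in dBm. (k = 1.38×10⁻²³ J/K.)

T = 27 °C + 273.15 = 300.15 K
P_n = kTB = 1.38×10⁻²³ × 300.15 × 1.75×10⁷ = 7.25×10⁻¹⁴ W
In dBm: 10 log₁₀(7.25×10⁻¹⁴ / 10⁻³) = −101.4 dBm

−101.4 dBm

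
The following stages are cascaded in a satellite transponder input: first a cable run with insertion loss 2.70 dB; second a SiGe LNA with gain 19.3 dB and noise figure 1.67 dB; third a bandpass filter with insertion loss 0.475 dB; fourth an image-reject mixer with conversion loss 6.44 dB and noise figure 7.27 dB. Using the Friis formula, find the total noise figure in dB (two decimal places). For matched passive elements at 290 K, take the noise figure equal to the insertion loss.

Convert to linear (a loss of L dB is a gain of −L dB): F_i = 10^(NF_i/10), G_i = 10^(G_i,dB/10)
  Stage 1: F_1 = 10^(2.70/10) = 1.862, G_1 = 10^(−2.70/10) = 0.5370
  Stage 2: F_2 = 10^(1.67/10) = 1.469, G_2 = 10^(19.3/10) = 85.11
  Stage 3: F_3 = 10^(0.475/10) = 1.116, G_3 = 10^(−0.475/10) = 0.8964
  Stage 4: F_4 = 10^(7.27/10) = 5.333, G_4 = 10^(−6.44/10) = 0.2270
Friis cascade:
  F = 1.862 + (1.469 − 1)/0.5370 + (1.116 − 1)/45.71 + (5.333 − 1)/40.97 = 2.844
NF = 10 log₁₀(2.844) = 4.54 dB

4.54 dB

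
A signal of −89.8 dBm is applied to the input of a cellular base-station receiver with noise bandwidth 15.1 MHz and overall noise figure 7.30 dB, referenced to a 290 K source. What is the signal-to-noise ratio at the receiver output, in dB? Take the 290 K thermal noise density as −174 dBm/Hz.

Noise floor: N = −174 + 10 log₁₀(B) + NF
10 log₁₀(1.51×10⁷) = 71.79 dB
N = −174 + 71.79 + 7.30 = −94.91 dBm
SNR = P_sig − N = −89.8 − (−94.91) = 5.11 dB → 5.1 dB

5.1 dB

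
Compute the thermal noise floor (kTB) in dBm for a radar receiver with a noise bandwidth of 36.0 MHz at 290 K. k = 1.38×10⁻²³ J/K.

−98.4 dBm

P_n = kTB = 1.38×10⁻²³ × 290 × 3.60×10⁷ = 1.44×10⁻¹³ W
In dBm: 10 log₁₀(1.44×10⁻¹³ / 10⁻³) = −98.4 dBm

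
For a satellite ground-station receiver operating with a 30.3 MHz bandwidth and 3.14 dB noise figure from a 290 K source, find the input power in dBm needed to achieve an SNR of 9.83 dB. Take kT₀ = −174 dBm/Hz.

Sensitivity = −174 + 10 log₁₀(B) + NF + SNR_min
= −174 + 74.81 + 3.14 + 9.83
= −86.22 dBm → −86.2 dBm

−86.2 dBm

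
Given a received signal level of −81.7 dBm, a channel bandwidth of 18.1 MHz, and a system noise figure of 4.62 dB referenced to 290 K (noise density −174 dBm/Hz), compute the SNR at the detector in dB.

Noise floor: N = −174 + 10 log₁₀(B) + NF
10 log₁₀(1.81×10⁷) = 72.58 dB
N = −174 + 72.58 + 4.62 = −96.80 dBm
SNR = P_sig − N = −81.7 − (−96.80) = 15.10 dB → 15.1 dB

15.1 dB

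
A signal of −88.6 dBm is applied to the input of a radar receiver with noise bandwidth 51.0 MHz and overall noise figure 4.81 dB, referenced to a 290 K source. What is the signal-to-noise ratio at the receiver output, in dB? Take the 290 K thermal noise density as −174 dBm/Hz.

Noise floor: N = −174 + 10 log₁₀(B) + NF
10 log₁₀(5.10×10⁷) = 77.08 dB
N = −174 + 77.08 + 4.81 = −92.11 dBm
SNR = P_sig − N = −88.6 − (−92.11) = 3.51 dB → 3.5 dB

3.5 dB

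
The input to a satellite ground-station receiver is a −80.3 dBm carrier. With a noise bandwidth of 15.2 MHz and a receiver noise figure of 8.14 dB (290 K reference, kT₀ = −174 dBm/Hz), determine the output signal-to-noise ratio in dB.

Noise floor: N = −174 + 10 log₁₀(B) + NF
10 log₁₀(1.52×10⁷) = 71.82 dB
N = −174 + 71.82 + 8.14 = −94.04 dBm
SNR = P_sig − N = −80.3 − (−94.04) = 13.74 dB → 13.7 dB

13.7 dB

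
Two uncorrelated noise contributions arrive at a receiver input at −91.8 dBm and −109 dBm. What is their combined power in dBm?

−91.7 dBm

Convert to linear, add, convert back:
P₁ = 6.61×10⁻¹³ W, P₂ = 1.26×10⁻¹⁴ W
P_tot = 6.73×10⁻¹³ W → 10 log₁₀(P_tot / 10⁻³) = −91.7 dBm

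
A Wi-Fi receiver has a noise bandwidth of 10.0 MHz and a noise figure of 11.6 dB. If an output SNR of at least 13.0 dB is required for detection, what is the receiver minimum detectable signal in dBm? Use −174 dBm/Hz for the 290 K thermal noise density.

Sensitivity = −174 + 10 log₁₀(B) + NF + SNR_min
= −174 + 70 + 11.6 + 13.0
= −79.4 dBm → −79.4 dBm

−79.4 dBm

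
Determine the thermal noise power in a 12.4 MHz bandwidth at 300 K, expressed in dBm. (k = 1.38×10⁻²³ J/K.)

P_n = kTB = 1.38×10⁻²³ × 300 × 1.24×10⁷ = 5.13×10⁻¹⁴ W
In dBm: 10 log₁₀(5.13×10⁻¹⁴ / 10⁻³) = −102.9 dBm

−102.9 dBm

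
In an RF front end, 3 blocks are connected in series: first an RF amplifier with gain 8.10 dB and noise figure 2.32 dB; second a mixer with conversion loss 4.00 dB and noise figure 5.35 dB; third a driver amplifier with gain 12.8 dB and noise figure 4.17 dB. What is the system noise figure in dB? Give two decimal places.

4.33 dB

Convert to linear (a loss of L dB is a gain of −L dB): F_i = 10^(NF_i/10), G_i = 10^(G_i,dB/10)
  Stage 1: F_1 = 10^(2.32/10) = 1.706, G_1 = 10^(8.10/10) = 6.457
  Stage 2: F_2 = 10^(5.35/10) = 3.428, G_2 = 10^(−4.00/10) = 0.3981
  Stage 3: F_3 = 10^(4.17/10) = 2.612, G_3 = 10^(12.8/10) = 19.05
Friis cascade:
  F = 1.706 + (3.428 − 1)/6.457 + (2.612 − 1)/2.570 = 2.709
NF = 10 log₁₀(2.709) = 4.33 dB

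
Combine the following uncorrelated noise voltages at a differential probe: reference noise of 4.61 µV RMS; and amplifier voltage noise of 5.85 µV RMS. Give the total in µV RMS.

7.45 µV

Uncorrelated sources add in power (mean-square): V_tot = √(ΣV_i²)
V_tot = √[(4.61×10⁻⁶)² + (5.85×10⁻⁶)²] = 7.45×10⁻⁶ V = 7.45 µV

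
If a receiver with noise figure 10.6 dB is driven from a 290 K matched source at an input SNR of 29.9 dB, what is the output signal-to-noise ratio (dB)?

19.3 dB

By definition F = SNR_in/SNR_out, so in dB: SNR_out = SNR_in − NF
SNR_out = 29.9 − 10.6 = 19.3 dB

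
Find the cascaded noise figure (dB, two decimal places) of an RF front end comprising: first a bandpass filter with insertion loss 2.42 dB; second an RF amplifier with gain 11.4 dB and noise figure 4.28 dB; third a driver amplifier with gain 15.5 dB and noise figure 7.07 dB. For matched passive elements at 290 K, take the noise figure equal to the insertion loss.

Convert to linear (a loss of L dB is a gain of −L dB): F_i = 10^(NF_i/10), G_i = 10^(G_i,dB/10)
  Stage 1: F_1 = 10^(2.42/10) = 1.746, G_1 = 10^(−2.42/10) = 0.5728
  Stage 2: F_2 = 10^(4.28/10) = 2.679, G_2 = 10^(11.4/10) = 13.80
  Stage 3: F_3 = 10^(7.07/10) = 5.093, G_3 = 10^(15.5/10) = 35.48
Friis cascade:
  F = 1.746 + (2.679 − 1)/0.5728 + (5.093 − 1)/7.907 = 5.195
NF = 10 log₁₀(5.195) = 7.16 dB

7.16 dB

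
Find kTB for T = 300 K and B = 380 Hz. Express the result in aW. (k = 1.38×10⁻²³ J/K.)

P_n = kTB = 1.38×10⁻²³ × 300 × 3.80×10² = 1.57×10⁻¹⁸ W = 1.57 aW

1.57 aW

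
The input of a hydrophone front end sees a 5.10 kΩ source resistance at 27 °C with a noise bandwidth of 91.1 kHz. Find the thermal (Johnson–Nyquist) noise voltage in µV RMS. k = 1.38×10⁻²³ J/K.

2.77 µV

T = 27 °C + 273.15 = 300.15 K
V_n = √(4kTRB)
4kTRB = 4 × 1.38×10⁻²³ × 300.15 × 5.10×10³ × 9.11×10⁴ = 7.70×10⁻¹² V²
V_n = √(7.70×10⁻¹²) = 2.77×10⁻⁶ V = 2.77 µV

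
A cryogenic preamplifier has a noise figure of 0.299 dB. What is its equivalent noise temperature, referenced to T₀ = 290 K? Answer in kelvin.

20.7 K

F = 10^(0.299/10) = 1.07127
T_e = (F − 1)·T₀ = (1.07127 − 1) × 290 = 20.7 K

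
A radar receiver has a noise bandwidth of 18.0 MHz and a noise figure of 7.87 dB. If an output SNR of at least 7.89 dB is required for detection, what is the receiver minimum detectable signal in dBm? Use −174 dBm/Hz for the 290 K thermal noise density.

−85.7 dBm

Sensitivity = −174 + 10 log₁₀(B) + NF + SNR_min
= −174 + 72.55 + 7.87 + 7.89
= −85.69 dBm → −85.7 dBm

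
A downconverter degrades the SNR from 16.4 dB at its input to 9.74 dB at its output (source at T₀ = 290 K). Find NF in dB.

6.66 dB

NF (dB) = SNR_in(dB) − SNR_out(dB) when the source is at T₀
NF = 16.4 − 9.74 = 6.66 dB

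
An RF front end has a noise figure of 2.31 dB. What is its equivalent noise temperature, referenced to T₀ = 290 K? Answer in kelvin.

F = 10^(2.31/10) = 1.70216
T_e = (F − 1)·T₀ = (1.70216 − 1) × 290 = 204 K

204 K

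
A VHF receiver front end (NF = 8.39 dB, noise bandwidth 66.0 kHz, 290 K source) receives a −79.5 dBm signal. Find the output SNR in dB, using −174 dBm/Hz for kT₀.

Noise floor: N = −174 + 10 log₁₀(B) + NF
10 log₁₀(6.60×10⁴) = 48.2 dB
N = −174 + 48.2 + 8.39 = −117.41 dBm
SNR = P_sig − N = −79.5 − (−117.41) = 37.91 dB → 37.9 dB

37.9 dB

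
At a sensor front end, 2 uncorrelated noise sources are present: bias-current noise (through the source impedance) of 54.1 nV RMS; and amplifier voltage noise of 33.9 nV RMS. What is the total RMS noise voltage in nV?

63.8 nV

Uncorrelated sources add in power (mean-square): V_tot = √(ΣV_i²)
V_tot = √[(5.41×10⁻⁸)² + (3.39×10⁻⁸)²] = 6.38×10⁻⁸ V = 63.8 nV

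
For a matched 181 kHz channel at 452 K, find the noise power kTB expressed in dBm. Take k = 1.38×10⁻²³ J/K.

P_n = kTB = 1.38×10⁻²³ × 452 × 1.81×10⁵ = 1.13×10⁻¹⁵ W
In dBm: 10 log₁₀(1.13×10⁻¹⁵ / 10⁻³) = −119.5 dBm

−119.5 dBm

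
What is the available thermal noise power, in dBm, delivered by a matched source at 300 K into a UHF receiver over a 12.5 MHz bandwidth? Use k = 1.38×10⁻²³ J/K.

−102.9 dBm

P_n = kTB = 1.38×10⁻²³ × 300 × 1.25×10⁷ = 5.17×10⁻¹⁴ W
In dBm: 10 log₁₀(5.17×10⁻¹⁴ / 10⁻³) = −102.9 dBm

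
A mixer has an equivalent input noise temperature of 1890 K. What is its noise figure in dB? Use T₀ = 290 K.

8.76 dB

F = 1 + T_e/T₀ = 1 + 1890/290 = 7.51724
NF = 10 log₁₀(7.51724) = 8.76 dB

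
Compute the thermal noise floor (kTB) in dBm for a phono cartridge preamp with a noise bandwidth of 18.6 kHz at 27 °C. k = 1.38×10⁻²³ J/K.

−131.1 dBm

T = 27 °C + 273.15 = 300.15 K
P_n = kTB = 1.38×10⁻²³ × 300.15 × 1.86×10⁴ = 7.70×10⁻¹⁷ W
In dBm: 10 log₁₀(7.70×10⁻¹⁷ / 10⁻³) = −131.1 dBm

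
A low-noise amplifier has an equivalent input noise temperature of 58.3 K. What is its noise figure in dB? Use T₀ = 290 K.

0.796 dB

F = 1 + T_e/T₀ = 1 + 58.3/290 = 1.20103
NF = 10 log₁₀(1.20103) = 0.796 dB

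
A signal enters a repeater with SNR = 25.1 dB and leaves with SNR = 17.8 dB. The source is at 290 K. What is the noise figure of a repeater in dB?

7.3 dB

NF (dB) = SNR_in(dB) − SNR_out(dB) when the source is at T₀
NF = 25.1 − 17.8 = 7.3 dB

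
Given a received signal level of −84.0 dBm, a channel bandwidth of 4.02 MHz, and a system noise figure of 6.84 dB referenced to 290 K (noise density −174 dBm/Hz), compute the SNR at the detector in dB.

Noise floor: N = −174 + 10 log₁₀(B) + NF
10 log₁₀(4.02×10⁶) = 66.04 dB
N = −174 + 66.04 + 6.84 = −101.12 dBm
SNR = P_sig − N = −84.0 − (−101.12) = 17.12 dB → 17.1 dB

17.1 dB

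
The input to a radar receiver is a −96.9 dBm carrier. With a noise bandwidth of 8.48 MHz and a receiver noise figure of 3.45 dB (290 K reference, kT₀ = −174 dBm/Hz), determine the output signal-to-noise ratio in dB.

4.4 dB

Noise floor: N = −174 + 10 log₁₀(B) + NF
10 log₁₀(8.48×10⁶) = 69.28 dB
N = −174 + 69.28 + 3.45 = −101.27 dBm
SNR = P_sig − N = −96.9 − (−101.27) = 4.37 dB → 4.4 dB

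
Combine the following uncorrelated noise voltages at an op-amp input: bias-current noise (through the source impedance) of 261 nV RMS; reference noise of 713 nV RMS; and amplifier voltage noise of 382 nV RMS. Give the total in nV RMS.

850 nV

Uncorrelated sources add in power (mean-square): V_tot = √(ΣV_i²)
V_tot = √[(2.61×10⁻⁷)² + (7.13×10⁻⁷)² + (3.82×10⁻⁷)²] = 8.50×10⁻⁷ V = 850 nV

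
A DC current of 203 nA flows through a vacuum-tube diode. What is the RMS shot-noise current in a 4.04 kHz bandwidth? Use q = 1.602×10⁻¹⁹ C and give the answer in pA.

16.2 pA

I_n = √(2qI·B)
2qI·B = 2 × 1.602×10⁻¹⁹ × 2.03×10⁻⁷ × 4.04×10³ = 2.63×10⁻²² A²
I_n = √(2.63×10⁻²²) = 1.62×10⁻¹¹ A = 16.2 pA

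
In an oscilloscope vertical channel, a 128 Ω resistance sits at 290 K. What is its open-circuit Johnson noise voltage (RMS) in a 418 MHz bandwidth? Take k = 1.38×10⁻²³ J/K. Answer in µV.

29.3 µV

V_n = √(4kTRB)
4kTRB = 4 × 1.38×10⁻²³ × 290 × 1.28×10² × 4.18×10⁸ = 8.56×10⁻¹⁰ V²
V_n = √(8.56×10⁻¹⁰) = 2.93×10⁻⁵ V = 29.3 µV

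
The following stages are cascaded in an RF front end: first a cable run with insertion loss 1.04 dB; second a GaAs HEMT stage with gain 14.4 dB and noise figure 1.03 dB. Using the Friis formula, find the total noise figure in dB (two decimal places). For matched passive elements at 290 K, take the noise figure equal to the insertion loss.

Convert to linear (a loss of L dB is a gain of −L dB): F_i = 10^(NF_i/10), G_i = 10^(G_i,dB/10)
  Stage 1: F_1 = 10^(1.04/10) = 1.271, G_1 = 10^(−1.04/10) = 0.7870
  Stage 2: F_2 = 10^(1.03/10) = 1.268, G_2 = 10^(14.4/10) = 27.54
Friis cascade:
  F = 1.271 + (1.268 − 1)/0.7870 = 1.611
NF = 10 log₁₀(1.611) = 2.07 dB

2.07 dB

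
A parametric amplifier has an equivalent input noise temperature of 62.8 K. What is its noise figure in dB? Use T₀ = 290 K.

F = 1 + T_e/T₀ = 1 + 62.8/290 = 1.21655
NF = 10 log₁₀(1.21655) = 0.851 dB

0.851 dB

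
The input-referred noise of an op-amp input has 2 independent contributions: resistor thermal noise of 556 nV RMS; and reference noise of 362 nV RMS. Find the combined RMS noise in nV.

Uncorrelated sources add in power (mean-square): V_tot = √(ΣV_i²)
V_tot = √[(5.56×10⁻⁷)² + (3.62×10⁻⁷)²] = 6.63×10⁻⁷ V = 663 nV

663 nV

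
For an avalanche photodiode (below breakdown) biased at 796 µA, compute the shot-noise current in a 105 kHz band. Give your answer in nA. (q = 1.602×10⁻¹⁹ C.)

I_n = √(2qI·B)
2qI·B = 2 × 1.602×10⁻¹⁹ × 7.96×10⁻⁴ × 1.05×10⁵ = 2.68×10⁻¹⁷ A²
I_n = √(2.68×10⁻¹⁷) = 5.17×10⁻⁹ A = 5.17 nA

5.17 nA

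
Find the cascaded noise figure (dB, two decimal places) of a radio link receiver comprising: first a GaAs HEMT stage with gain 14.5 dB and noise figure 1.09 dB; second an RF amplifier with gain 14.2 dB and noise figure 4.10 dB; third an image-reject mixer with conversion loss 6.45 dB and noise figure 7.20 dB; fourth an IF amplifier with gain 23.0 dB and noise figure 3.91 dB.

Convert to linear (a loss of L dB is a gain of −L dB): F_i = 10^(NF_i/10), G_i = 10^(G_i,dB/10)
  Stage 1: F_1 = 10^(1.09/10) = 1.285, G_1 = 10^(14.5/10) = 28.18
  Stage 2: F_2 = 10^(4.10/10) = 2.570, G_2 = 10^(14.2/10) = 26.30
  Stage 3: F_3 = 10^(7.20/10) = 5.248, G_3 = 10^(−6.45/10) = 0.2265
  Stage 4: F_4 = 10^(3.91/10) = 2.460, G_4 = 10^(23.0/10) = 199.5
Friis cascade:
  F = 1.285 + (2.570 − 1)/28.18 + (5.248 − 1)/741.3 + (2.460 − 1)/167.9 = 1.355
NF = 10 log₁₀(1.355) = 1.32 dB

1.32 dB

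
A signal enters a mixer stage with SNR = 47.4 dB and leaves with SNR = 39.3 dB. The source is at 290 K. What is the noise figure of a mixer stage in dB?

8.1 dB

NF (dB) = SNR_in(dB) − SNR_out(dB) when the source is at T₀
NF = 47.4 − 39.3 = 8.1 dB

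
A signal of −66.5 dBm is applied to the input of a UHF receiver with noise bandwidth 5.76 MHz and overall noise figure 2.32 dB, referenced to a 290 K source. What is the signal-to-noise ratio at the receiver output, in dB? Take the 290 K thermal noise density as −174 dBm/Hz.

37.6 dB

Noise floor: N = −174 + 10 log₁₀(B) + NF
10 log₁₀(5.76×10⁶) = 67.6 dB
N = −174 + 67.6 + 2.32 = −104.08 dBm
SNR = P_sig − N = −66.5 − (−104.08) = 37.58 dB → 37.6 dB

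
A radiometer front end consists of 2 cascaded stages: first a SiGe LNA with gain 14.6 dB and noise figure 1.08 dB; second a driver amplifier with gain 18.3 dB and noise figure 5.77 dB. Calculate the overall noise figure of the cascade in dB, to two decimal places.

1.39 dB

Convert to linear (a loss of L dB is a gain of −L dB): F_i = 10^(NF_i/10), G_i = 10^(G_i,dB/10)
  Stage 1: F_1 = 10^(1.08/10) = 1.282, G_1 = 10^(14.6/10) = 28.84
  Stage 2: F_2 = 10^(5.77/10) = 3.776, G_2 = 10^(18.3/10) = 67.61
Friis cascade:
  F = 1.282 + (3.776 − 1)/28.84 = 1.379
NF = 10 log₁₀(1.379) = 1.39 dB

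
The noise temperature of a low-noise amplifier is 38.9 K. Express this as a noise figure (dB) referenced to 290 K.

F = 1 + T_e/T₀ = 1 + 38.9/290 = 1.13414
NF = 10 log₁₀(1.13414) = 0.547 dB

0.547 dB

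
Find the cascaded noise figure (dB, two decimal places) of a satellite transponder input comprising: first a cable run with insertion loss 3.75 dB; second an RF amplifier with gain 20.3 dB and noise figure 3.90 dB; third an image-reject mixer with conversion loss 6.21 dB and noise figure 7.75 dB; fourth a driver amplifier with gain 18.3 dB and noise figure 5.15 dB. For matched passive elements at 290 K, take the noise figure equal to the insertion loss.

7.88 dB

Convert to linear (a loss of L dB is a gain of −L dB): F_i = 10^(NF_i/10), G_i = 10^(G_i,dB/10)
  Stage 1: F_1 = 10^(3.75/10) = 2.371, G_1 = 10^(−3.75/10) = 0.4217
  Stage 2: F_2 = 10^(3.90/10) = 2.455, G_2 = 10^(20.3/10) = 107.2
  Stage 3: F_3 = 10^(7.75/10) = 5.957, G_3 = 10^(−6.21/10) = 0.2393
  Stage 4: F_4 = 10^(5.15/10) = 3.273, G_4 = 10^(18.3/10) = 67.61
Friis cascade:
  F = 2.371 + (2.455 − 1)/0.4217 + (5.957 − 1)/45.19 + (3.273 − 1)/10.81 = 6.141
NF = 10 log₁₀(6.141) = 7.88 dB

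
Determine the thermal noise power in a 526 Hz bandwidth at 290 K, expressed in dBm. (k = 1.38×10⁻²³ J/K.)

−146.8 dBm

P_n = kTB = 1.38×10⁻²³ × 290 × 5.26×10² = 2.11×10⁻¹⁸ W
In dBm: 10 log₁₀(2.11×10⁻¹⁸ / 10⁻³) = −146.8 dBm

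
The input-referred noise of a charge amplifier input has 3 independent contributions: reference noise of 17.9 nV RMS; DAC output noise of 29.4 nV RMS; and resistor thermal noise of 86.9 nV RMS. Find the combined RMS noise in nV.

Uncorrelated sources add in power (mean-square): V_tot = √(ΣV_i²)
V_tot = √[(1.79×10⁻⁸)² + (2.94×10⁻⁸)² + (8.69×10⁻⁸)²] = 9.35×10⁻⁸ V = 93.5 nV

93.5 nV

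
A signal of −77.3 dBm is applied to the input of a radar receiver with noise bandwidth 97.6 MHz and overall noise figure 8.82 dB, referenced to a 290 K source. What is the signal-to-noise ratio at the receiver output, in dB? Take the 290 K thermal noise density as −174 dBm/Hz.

8.0 dB

Noise floor: N = −174 + 10 log₁₀(B) + NF
10 log₁₀(9.76×10⁷) = 79.89 dB
N = −174 + 79.89 + 8.82 = −85.29 dBm
SNR = P_sig − N = −77.3 − (−85.29) = 7.99 dB → 8.0 dB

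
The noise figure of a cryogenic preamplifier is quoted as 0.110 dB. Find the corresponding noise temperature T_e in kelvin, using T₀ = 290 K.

F = 10^(0.110/10) = 1.02565
T_e = (F − 1)·T₀ = (1.02565 − 1) × 290 = 7.44 K

7.44 K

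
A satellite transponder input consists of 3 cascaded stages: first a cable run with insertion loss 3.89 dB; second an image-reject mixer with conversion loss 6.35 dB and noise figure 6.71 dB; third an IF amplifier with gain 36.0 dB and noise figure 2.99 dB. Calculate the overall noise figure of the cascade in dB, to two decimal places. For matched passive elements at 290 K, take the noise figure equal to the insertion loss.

13.41 dB

Convert to linear (a loss of L dB is a gain of −L dB): F_i = 10^(NF_i/10), G_i = 10^(G_i,dB/10)
  Stage 1: F_1 = 10^(3.89/10) = 2.449, G_1 = 10^(−3.89/10) = 0.4083
  Stage 2: F_2 = 10^(6.71/10) = 4.688, G_2 = 10^(−6.35/10) = 0.2317
  Stage 3: F_3 = 10^(2.99/10) = 1.991, G_3 = 10^(36.0/10) = 3981
Friis cascade:
  F = 2.449 + (4.688 − 1)/0.4083 + (1.991 − 1)/0.09462 = 21.95
NF = 10 log₁₀(21.95) = 13.41 dB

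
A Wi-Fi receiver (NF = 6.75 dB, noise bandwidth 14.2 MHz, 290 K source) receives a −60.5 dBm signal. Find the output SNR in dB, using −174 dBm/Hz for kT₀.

35.2 dB

Noise floor: N = −174 + 10 log₁₀(B) + NF
10 log₁₀(1.42×10⁷) = 71.52 dB
N = −174 + 71.52 + 6.75 = −95.73 dBm
SNR = P_sig − N = −60.5 − (−95.73) = 35.23 dB → 35.2 dB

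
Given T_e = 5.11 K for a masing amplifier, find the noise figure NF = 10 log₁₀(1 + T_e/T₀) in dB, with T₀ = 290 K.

0.076 dB

F = 1 + T_e/T₀ = 1 + 5.11/290 = 1.01762
NF = 10 log₁₀(1.01762) = 0.076 dB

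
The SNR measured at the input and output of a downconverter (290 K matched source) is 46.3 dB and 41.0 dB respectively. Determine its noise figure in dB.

NF (dB) = SNR_in(dB) − SNR_out(dB) when the source is at T₀
NF = 46.3 − 41.0 = 5.3 dB

5.3 dB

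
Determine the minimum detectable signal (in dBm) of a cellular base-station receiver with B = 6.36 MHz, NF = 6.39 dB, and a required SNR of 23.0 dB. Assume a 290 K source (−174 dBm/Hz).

Sensitivity = −174 + 10 log₁₀(B) + NF + SNR_min
= −174 + 68.03 + 6.39 + 23.0
= −76.58 dBm → −76.6 dBm

−76.6 dBm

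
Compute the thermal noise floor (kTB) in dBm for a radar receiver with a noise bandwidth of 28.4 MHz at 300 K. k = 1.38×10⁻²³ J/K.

P_n = kTB = 1.38×10⁻²³ × 300 × 2.84×10⁷ = 1.18×10⁻¹³ W
In dBm: 10 log₁₀(1.18×10⁻¹³ / 10⁻³) = −99.3 dBm

−99.3 dBm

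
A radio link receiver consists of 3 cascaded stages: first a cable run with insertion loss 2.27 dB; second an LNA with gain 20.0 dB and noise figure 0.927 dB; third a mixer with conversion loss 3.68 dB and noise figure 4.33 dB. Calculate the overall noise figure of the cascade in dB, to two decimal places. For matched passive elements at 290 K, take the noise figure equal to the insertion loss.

Convert to linear (a loss of L dB is a gain of −L dB): F_i = 10^(NF_i/10), G_i = 10^(G_i,dB/10)
  Stage 1: F_1 = 10^(2.27/10) = 1.687, G_1 = 10^(−2.27/10) = 0.5929
  Stage 2: F_2 = 10^(0.927/10) = 1.238, G_2 = 10^(20.0/10) = 100.0
  Stage 3: F_3 = 10^(4.33/10) = 2.710, G_3 = 10^(−3.68/10) = 0.4285
Friis cascade:
  F = 1.687 + (1.238 − 1)/0.5929 + (2.710 − 1)/59.29 = 2.117
NF = 10 log₁₀(2.117) = 3.26 dB

3.26 dB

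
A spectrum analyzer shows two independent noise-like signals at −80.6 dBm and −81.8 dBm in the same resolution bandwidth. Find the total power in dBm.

−78.1 dBm

Convert to linear, add, convert back:
P₁ = 8.71×10⁻¹² W, P₂ = 6.61×10⁻¹² W
P_tot = 1.53×10⁻¹¹ W → 10 log₁₀(P_tot / 10⁻³) = −78.1 dBm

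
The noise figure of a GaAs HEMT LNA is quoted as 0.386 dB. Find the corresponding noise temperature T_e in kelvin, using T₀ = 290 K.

27.0 K

F = 10^(0.386/10) = 1.09295
T_e = (F − 1)·T₀ = (1.09295 − 1) × 290 = 27.0 K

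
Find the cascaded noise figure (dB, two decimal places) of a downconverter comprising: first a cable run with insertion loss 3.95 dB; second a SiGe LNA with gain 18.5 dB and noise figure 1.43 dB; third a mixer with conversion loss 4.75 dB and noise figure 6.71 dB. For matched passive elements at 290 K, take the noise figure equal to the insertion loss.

Convert to linear (a loss of L dB is a gain of −L dB): F_i = 10^(NF_i/10), G_i = 10^(G_i,dB/10)
  Stage 1: F_1 = 10^(3.95/10) = 2.483, G_1 = 10^(−3.95/10) = 0.4027
  Stage 2: F_2 = 10^(1.43/10) = 1.390, G_2 = 10^(18.5/10) = 70.79
  Stage 3: F_3 = 10^(6.71/10) = 4.688, G_3 = 10^(−4.75/10) = 0.3350
Friis cascade:
  F = 2.483 + (1.390 − 1)/0.4027 + (4.688 − 1)/28.51 = 3.581
NF = 10 log₁₀(3.581) = 5.54 dB

5.54 dB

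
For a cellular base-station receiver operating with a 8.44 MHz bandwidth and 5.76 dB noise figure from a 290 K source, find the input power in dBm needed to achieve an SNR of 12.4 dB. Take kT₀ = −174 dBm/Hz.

−86.6 dBm

Sensitivity = −174 + 10 log₁₀(B) + NF + SNR_min
= −174 + 69.26 + 5.76 + 12.4
= −86.58 dBm → −86.6 dBm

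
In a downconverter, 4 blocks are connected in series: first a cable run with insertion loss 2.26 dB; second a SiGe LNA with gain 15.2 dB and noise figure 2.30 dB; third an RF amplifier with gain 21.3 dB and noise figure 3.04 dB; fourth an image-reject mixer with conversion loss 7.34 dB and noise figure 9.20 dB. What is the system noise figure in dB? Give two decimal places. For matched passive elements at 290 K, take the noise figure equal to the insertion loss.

Convert to linear (a loss of L dB is a gain of −L dB): F_i = 10^(NF_i/10), G_i = 10^(G_i,dB/10)
  Stage 1: F_1 = 10^(2.26/10) = 1.683, G_1 = 10^(−2.26/10) = 0.5943
  Stage 2: F_2 = 10^(2.30/10) = 1.698, G_2 = 10^(15.2/10) = 33.11
  Stage 3: F_3 = 10^(3.04/10) = 2.014, G_3 = 10^(21.3/10) = 134.9
  Stage 4: F_4 = 10^(9.20/10) = 8.318, G_4 = 10^(−7.34/10) = 0.1845
Friis cascade:
  F = 1.683 + (1.698 − 1)/0.5943 + (2.014 − 1)/19.68 + (8.318 − 1)/2655 = 2.912
NF = 10 log₁₀(2.912) = 4.64 dB

4.64 dB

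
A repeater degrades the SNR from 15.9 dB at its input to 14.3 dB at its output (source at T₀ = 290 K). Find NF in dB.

NF (dB) = SNR_in(dB) − SNR_out(dB) when the source is at T₀
NF = 15.9 − 14.3 = 1.6 dB

1.6 dB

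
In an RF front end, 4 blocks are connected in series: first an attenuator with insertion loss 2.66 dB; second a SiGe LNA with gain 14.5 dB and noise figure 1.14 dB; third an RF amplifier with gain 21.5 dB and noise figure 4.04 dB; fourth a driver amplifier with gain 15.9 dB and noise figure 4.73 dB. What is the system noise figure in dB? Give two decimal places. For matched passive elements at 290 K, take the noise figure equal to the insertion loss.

Convert to linear (a loss of L dB is a gain of −L dB): F_i = 10^(NF_i/10), G_i = 10^(G_i,dB/10)
  Stage 1: F_1 = 10^(2.66/10) = 1.845, G_1 = 10^(−2.66/10) = 0.5420
  Stage 2: F_2 = 10^(1.14/10) = 1.300, G_2 = 10^(14.5/10) = 28.18
  Stage 3: F_3 = 10^(4.04/10) = 2.535, G_3 = 10^(21.5/10) = 141.3
  Stage 4: F_4 = 10^(4.73/10) = 2.972, G_4 = 10^(15.9/10) = 38.90
Friis cascade:
  F = 1.845 + (1.300 − 1)/0.5420 + (2.535 − 1)/15.28 + (2.972 − 1)/2158 = 2.500
NF = 10 log₁₀(2.500) = 3.98 dB

3.98 dB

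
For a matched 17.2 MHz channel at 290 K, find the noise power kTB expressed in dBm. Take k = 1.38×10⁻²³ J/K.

P_n = kTB = 1.38×10⁻²³ × 290 × 1.72×10⁷ = 6.88×10⁻¹⁴ W
In dBm: 10 log₁₀(6.88×10⁻¹⁴ / 10⁻³) = −101.6 dBm

−101.6 dBm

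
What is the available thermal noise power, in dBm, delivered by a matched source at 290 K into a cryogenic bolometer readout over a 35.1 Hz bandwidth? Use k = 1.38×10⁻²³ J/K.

−158.5 dBm

P_n = kTB = 1.38×10⁻²³ × 290 × 3.51×10¹ = 1.40×10⁻¹⁹ W
In dBm: 10 log₁₀(1.40×10⁻¹⁹ / 10⁻³) = −158.5 dBm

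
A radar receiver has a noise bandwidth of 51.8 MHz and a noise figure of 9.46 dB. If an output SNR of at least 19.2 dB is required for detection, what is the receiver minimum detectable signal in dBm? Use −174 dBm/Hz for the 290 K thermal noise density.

−68.2 dBm

Sensitivity = −174 + 10 log₁₀(B) + NF + SNR_min
= −174 + 77.14 + 9.46 + 19.2
= −68.20 dBm → −68.2 dBm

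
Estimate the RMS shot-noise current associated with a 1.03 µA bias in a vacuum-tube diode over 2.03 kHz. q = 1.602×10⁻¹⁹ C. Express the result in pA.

25.9 pA

I_n = √(2qI·B)
2qI·B = 2 × 1.602×10⁻¹⁹ × 1.03×10⁻⁶ × 2.03×10³ = 6.70×10⁻²² A²
I_n = √(6.70×10⁻²²) = 2.59×10⁻¹¹ A = 25.9 pA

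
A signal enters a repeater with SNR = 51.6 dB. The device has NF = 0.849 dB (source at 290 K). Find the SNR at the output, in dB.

By definition F = SNR_in/SNR_out, so in dB: SNR_out = SNR_in − NF
SNR_out = 51.6 − 0.849 = 50.751 dB

50.751 dB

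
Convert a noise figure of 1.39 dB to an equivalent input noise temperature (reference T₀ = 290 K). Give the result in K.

109 K

F = 10^(1.39/10) = 1.37721
T_e = (F − 1)·T₀ = (1.37721 − 1) × 290 = 109 K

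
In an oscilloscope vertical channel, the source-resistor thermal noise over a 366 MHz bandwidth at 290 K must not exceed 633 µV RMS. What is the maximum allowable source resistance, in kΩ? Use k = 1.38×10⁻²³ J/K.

Johnson–Nyquist: V_n = √(4kTRB) ⇒ R = V_n² / (4kTB)
4kTB = 4 × 1.38×10⁻²³ × 290 × 3.66×10⁸ = 5.86×10⁻¹²
R = (6.33×10⁻⁴)² / 5.86×10⁻¹² = 6.84×10⁴ Ω = 68.4 kΩ

68.4 kΩ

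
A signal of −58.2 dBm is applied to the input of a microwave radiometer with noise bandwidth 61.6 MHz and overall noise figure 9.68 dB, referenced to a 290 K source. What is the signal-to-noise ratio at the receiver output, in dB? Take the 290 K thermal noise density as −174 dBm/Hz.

Noise floor: N = −174 + 10 log₁₀(B) + NF
10 log₁₀(6.16×10⁷) = 77.9 dB
N = −174 + 77.9 + 9.68 = −86.42 dBm
SNR = P_sig − N = −58.2 − (−86.42) = 28.22 dB → 28.2 dB

28.2 dB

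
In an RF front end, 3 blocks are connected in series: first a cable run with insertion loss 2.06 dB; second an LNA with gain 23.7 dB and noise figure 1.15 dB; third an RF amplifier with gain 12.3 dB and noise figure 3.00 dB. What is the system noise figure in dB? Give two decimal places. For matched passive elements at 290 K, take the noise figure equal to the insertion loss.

Convert to linear (a loss of L dB is a gain of −L dB): F_i = 10^(NF_i/10), G_i = 10^(G_i,dB/10)
  Stage 1: F_1 = 10^(2.06/10) = 1.607, G_1 = 10^(−2.06/10) = 0.6223
  Stage 2: F_2 = 10^(1.15/10) = 1.303, G_2 = 10^(23.7/10) = 234.4
  Stage 3: F_3 = 10^(3.00/10) = 1.995, G_3 = 10^(12.3/10) = 16.98
Friis cascade:
  F = 1.607 + (1.303 − 1)/0.6223 + (1.995 − 1)/145.9 = 2.101
NF = 10 log₁₀(2.101) = 3.22 dB

3.22 dB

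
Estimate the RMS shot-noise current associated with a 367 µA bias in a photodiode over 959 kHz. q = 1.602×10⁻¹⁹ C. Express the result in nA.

I_n = √(2qI·B)
2qI·B = 2 × 1.602×10⁻¹⁹ × 3.67×10⁻⁴ × 9.59×10⁵ = 1.13×10⁻¹⁶ A²
I_n = √(1.13×10⁻¹⁶) = 1.06×10⁻⁸ A = 10.6 nA

10.6 nA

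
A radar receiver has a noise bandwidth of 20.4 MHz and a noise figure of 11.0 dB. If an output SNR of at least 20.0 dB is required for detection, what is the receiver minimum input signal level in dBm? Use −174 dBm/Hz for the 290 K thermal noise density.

Sensitivity = −174 + 10 log₁₀(B) + NF + SNR_min
= −174 + 73.1 + 11.0 + 20.0
= −69.9 dBm → −69.9 dBm

−69.9 dBm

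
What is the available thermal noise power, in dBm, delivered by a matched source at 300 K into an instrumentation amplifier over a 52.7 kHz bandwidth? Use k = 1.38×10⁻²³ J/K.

P_n = kTB = 1.38×10⁻²³ × 300 × 5.27×10⁴ = 2.18×10⁻¹⁶ W
In dBm: 10 log₁₀(2.18×10⁻¹⁶ / 10⁻³) = −126.6 dBm

−126.6 dBm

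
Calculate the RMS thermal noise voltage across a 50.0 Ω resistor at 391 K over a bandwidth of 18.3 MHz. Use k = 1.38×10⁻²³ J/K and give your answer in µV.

V_n = √(4kTRB)
4kTRB = 4 × 1.38×10⁻²³ × 391 × 5.00×10¹ × 1.83×10⁷ = 1.97×10⁻¹¹ V²
V_n = √(1.97×10⁻¹¹) = 4.44×10⁻⁶ V = 4.44 µV

4.44 µV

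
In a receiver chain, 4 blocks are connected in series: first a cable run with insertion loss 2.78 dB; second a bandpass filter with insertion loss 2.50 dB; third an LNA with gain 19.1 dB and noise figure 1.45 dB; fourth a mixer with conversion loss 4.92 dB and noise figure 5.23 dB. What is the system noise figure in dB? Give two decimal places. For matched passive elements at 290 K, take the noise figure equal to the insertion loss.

6.82 dB

Convert to linear (a loss of L dB is a gain of −L dB): F_i = 10^(NF_i/10), G_i = 10^(G_i,dB/10)
  Stage 1: F_1 = 10^(2.78/10) = 1.897, G_1 = 10^(−2.78/10) = 0.5272
  Stage 2: F_2 = 10^(2.50/10) = 1.778, G_2 = 10^(−2.50/10) = 0.5623
  Stage 3: F_3 = 10^(1.45/10) = 1.396, G_3 = 10^(19.1/10) = 81.28
  Stage 4: F_4 = 10^(5.23/10) = 3.334, G_4 = 10^(−4.92/10) = 0.3221
Friis cascade:
  F = 1.897 + (1.778 − 1)/0.5272 + (1.396 − 1)/0.2965 + (3.334 − 1)/24.10 = 4.807
NF = 10 log₁₀(4.807) = 6.82 dB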